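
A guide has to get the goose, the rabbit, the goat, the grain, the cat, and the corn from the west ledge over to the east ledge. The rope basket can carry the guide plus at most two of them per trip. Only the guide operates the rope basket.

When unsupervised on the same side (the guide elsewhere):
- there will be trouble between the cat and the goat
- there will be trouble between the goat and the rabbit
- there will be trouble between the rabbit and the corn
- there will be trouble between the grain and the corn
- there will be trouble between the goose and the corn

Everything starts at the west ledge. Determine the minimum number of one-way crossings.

Counting alone: the guide can take at most 2 across per trip to the east ledge, so moving all 6 needs at least 3 loaded trips out, with a return between consecutive ones — at least 5 crossings.
The safety rule pushes this higher. Following every safe sequence of crossings, the most of the 6 that can be at the east ledge as the rope basket arrives there on crossing 5 is 5 — never all 6.
So no plan with fewer than 7 crossings exists, and this one achieves 7:
1. Guide goes to the east ledge with the corn and the goat.  [the west ledge: the cat, the goose, the grain, the rabbit | the east ledge: the corn, the goat]
2. Guide goes back to the west ledge alone.  [the west ledge: the cat, the goose, the grain, the rabbit | the east ledge: the corn, the goat]
3. Guide goes to the east ledge with the goose and the rabbit.  [the west ledge: the cat, the grain | the east ledge: the corn, the goat, the goose, the rabbit]
4. Guide goes back to the west ledge with the corn and the goat.  [the west ledge: the cat, the corn, the goat, the grain | the east ledge: the goose, the rabbit]
5. Guide goes to the east ledge with the cat and the grain.  [the west ledge: the corn, the goat | the east ledge: the cat, the goose, the grain, the rabbit]
6. Guide goes back to the west ledge alone.  [the west ledge: the corn, the goat | the east ledge: the cat, the goose, the grain, the rabbit]
7. Guide goes to the east ledge with the corn and the goat.  [the west ledge: — | the east ledge: the cat, the corn, the goat, the goose, the grain, the rabbit]

7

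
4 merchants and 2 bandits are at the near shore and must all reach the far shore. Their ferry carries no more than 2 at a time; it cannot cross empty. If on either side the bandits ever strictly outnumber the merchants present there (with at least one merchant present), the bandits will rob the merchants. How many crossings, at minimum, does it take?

9

Counting alone: each trip to the far shore takes at most 2 across and each return brings at least 1 back, so after t trips out (and t−1 returns) at most 2t − (t−1) of the 6 are across; that first reaches 6 at t = 5, so at least 9 crossings are needed.
The plan below uses exactly 9 crossings, so it is optimal:
1. 2 bandits → the far shore.  (the near shore: 4M 0B; the far shore: 0M 2B)
2. 1 bandit ← the near shore.  (the near shore: 4M 1B; the far shore: 0M 1B)
3. 2 merchants → the far shore.  (the near shore: 2M 1B; the far shore: 2M 1B)
4. 1 bandit ← the near shore.  (the near shore: 2M 2B; the far shore: 2M 0B)
5. 2 bandits → the far shore.  (the near shore: 2M 0B; the far shore: 2M 2B)
6. 1 bandit ← the near shore.  (the near shore: 2M 1B; the far shore: 2M 1B)
7. 1 merchant and 1 bandit → the far shore.  (the near shore: 1M 0B; the far shore: 3M 2B)
8. 1 bandit ← the near shore.  (the near shore: 1M 1B; the far shore: 3M 1B)
9. 1 merchant and 1 bandit → the far shore.  (the near shore: 0M 0B; the far shore: 4M 2B)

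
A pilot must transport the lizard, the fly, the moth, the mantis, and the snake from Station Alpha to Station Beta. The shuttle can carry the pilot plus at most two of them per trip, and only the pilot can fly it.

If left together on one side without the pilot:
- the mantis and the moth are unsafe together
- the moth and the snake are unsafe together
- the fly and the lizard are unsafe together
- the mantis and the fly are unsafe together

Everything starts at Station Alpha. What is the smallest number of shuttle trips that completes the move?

7

Counting alone: the pilot can take at most 2 across per trip to Station Beta, so moving all 5 needs at least 3 loaded trips out, with a return between consecutive ones — at least 5 crossings.
The safety rule pushes this higher. Following every safe sequence of crossings, the most of the 5 that can be at Station Beta as the shuttle arrives there on crossing 5 is 4 — never all 5.
So no plan with fewer than 7 crossings exists, and this one achieves 7:
1. Pilot goes to Station Beta with the fly and the moth.  [Station Alpha: the lizard, the mantis, the snake | Station Beta: the fly, the moth]
2. Pilot goes back to Station Alpha alone.  [Station Alpha: the lizard, the mantis, the snake | Station Beta: the fly, the moth]
3. Pilot goes to Station Beta with the lizard.  [Station Alpha: the mantis, the snake | Station Beta: the fly, the lizard, the moth]
4. Pilot goes back to Station Alpha with the fly.  [Station Alpha: the fly, the mantis, the snake | Station Beta: the lizard, the moth]
5. Pilot goes to Station Beta with the mantis and the snake.  [Station Alpha: the fly | Station Beta: the lizard, the mantis, the moth, the snake]
6. Pilot goes back to Station Alpha with the moth.  [Station Alpha: the fly, the moth | Station Beta: the lizard, the mantis, the snake]
7. Pilot goes to Station Beta with the fly and the moth.  [Station Alpha: — | Station Beta: the fly, the lizard, the mantis, the moth, the snake]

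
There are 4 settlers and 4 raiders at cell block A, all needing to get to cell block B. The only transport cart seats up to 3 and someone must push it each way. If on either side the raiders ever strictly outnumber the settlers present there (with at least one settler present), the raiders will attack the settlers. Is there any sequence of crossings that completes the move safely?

Yes

1. 2 raiders → cell block B.  (cell block A: 4S 2R; cell block B: 0S 2R)
2. 1 raider ← cell block A.  (cell block A: 4S 3R; cell block B: 0S 1R)
3. 3 raiders → cell block B.  (cell block A: 4S 0R; cell block B: 0S 4R)
4. 1 raider ← cell block A.  (cell block A: 4S 1R; cell block B: 0S 3R)
5. 3 settlers → cell block B.  (cell block A: 1S 1R; cell block B: 3S 3R)
6. 1 settler and 1 raider ← cell block A.  (cell block A: 2S 2R; cell block B: 2S 2R)
7. 2 settlers → cell block B.  (cell block A: 0S 2R; cell block B: 4S 2R)
8. 1 raider ← cell block A.  (cell block A: 0S 3R; cell block B: 4S 1R)
9. 3 raiders → cell block B.  (cell block A: 0S 0R; cell block B: 4S 4R)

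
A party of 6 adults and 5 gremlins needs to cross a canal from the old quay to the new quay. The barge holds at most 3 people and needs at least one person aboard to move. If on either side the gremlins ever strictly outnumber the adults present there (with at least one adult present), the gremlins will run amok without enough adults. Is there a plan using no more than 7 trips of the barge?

Counting alone: each trip to the new quay takes at most 3 across and each return brings at least 1 back, so after t trips out (and t−1 returns) at most 3t − (t−1) of the 11 are across; that first reaches 11 at t = 5, so at least 9 crossings are needed.
Since 7 < 9, 7 crossings cannot be enough. (The shortest complete plan in fact takes 9:)
1. 3 gremlins → the new quay.  (the old quay: 6A 2G; the new quay: 0A 3G)
2. 1 gremlin ← the old quay.  (the old quay: 6A 3G; the new quay: 0A 2G)
3. 3 adults → the new quay.  (the old quay: 3A 3G; the new quay: 3A 2G)
4. 1 adult ← the old quay.  (the old quay: 4A 3G; the new quay: 2A 2G)
5. 2 adults and 1 gremlin → the new quay.  (the old quay: 2A 2G; the new quay: 4A 3G)
6. 1 adult ← the old quay.  (the old quay: 3A 2G; the new quay: 3A 3G)
7. 2 adults and 1 gremlin → the new quay.  (the old quay: 1A 1G; the new quay: 5A 4G)
8. 1 adult ← the old quay.  (the old quay: 2A 1G; the new quay: 4A 4G)
9. 2 adults and 1 gremlin → the new quay.  (the old quay: 0A 0G; the new quay: 6A 5G)

No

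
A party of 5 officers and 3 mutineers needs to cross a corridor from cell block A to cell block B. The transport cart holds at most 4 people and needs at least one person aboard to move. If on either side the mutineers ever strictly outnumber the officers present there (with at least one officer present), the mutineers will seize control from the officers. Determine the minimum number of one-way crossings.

5

Counting alone: each trip to cell block B takes at most 4 across and each return brings at least 1 back, so after t trips out (and t−1 returns) at most 4t − (t−1) of the 8 are across; that first reaches 8 at t = 3, so at least 5 crossings are needed.
The plan below uses exactly 5 crossings, so it is optimal:
1. 2 mutineers → cell block B.  (cell block A: 5O 1M; cell block B: 0O 2M)
2. 1 mutineer ← cell block A.  (cell block A: 5O 2M; cell block B: 0O 1M)
3. 3 officers and 1 mutineer → cell block B.  (cell block A: 2O 1M; cell block B: 3O 2M)
4. 1 mutineer ← cell block A.  (cell block A: 2O 2M; cell block B: 3O 1M)
5. 2 officers and 2 mutineers → cell block B.  (cell block A: 0O 0M; cell block B: 5O 3M)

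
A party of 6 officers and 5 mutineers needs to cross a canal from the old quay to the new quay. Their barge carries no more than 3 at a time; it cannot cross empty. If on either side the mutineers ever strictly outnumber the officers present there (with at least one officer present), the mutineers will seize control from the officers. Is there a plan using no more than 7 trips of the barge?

Counting alone: each trip to the new quay takes at most 3 across and each return brings at least 1 back, so after t trips out (and t−1 returns) at most 3t − (t−1) of the 11 are across; that first reaches 11 at t = 5, so at least 9 crossings are needed.
Since 7 < 9, 7 crossings cannot be enough. (The shortest complete plan in fact takes 9:)
1. 3 mutineers → the new quay.  (the old quay: 6O 2M; the new quay: 0O 3M)
2. 1 mutineer ← the old quay.  (the old quay: 6O 3M; the new quay: 0O 2M)
3. 3 officers → the new quay.  (the old quay: 3O 3M; the new quay: 3O 2M)
4. 1 officer ← the old quay.  (the old quay: 4O 3M; the new quay: 2O 2M)
5. 2 officers and 1 mutineer → the new quay.  (the old quay: 2O 2M; the new quay: 4O 3M)
6. 1 officer ← the old quay.  (the old quay: 3O 2M; the new quay: 3O 3M)
7. 2 officers and 1 mutineer → the new quay.  (the old quay: 1O 1M; the new quay: 5O 4M)
8. 1 officer ← the old quay.  (the old quay: 2O 1M; the new quay: 4O 4M)
9. 2 officers and 1 mutineer → the new quay.  (the old quay: 0O 0M; the new quay: 6O 5M)

No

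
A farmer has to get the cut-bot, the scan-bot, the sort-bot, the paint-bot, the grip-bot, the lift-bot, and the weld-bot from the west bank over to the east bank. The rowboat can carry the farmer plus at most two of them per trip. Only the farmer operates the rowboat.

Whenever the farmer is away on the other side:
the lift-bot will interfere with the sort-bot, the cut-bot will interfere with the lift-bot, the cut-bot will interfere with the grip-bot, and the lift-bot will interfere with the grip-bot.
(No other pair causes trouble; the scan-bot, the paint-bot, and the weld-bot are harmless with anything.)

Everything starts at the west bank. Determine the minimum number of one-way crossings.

Counting alone: the farmer can take at most 2 across per trip to the east bank, so moving all 7 needs at least 4 loaded trips out, with a return between consecutive ones — at least 7 crossings.
The safety rule pushes this higher. Following every safe sequence of crossings, the most of the 7 that can be at the east bank as the rowboat arrives there on crossings 7, 9 is 5, 6 respectively — never all 7.
So no plan with fewer than 11 crossings exists, and this one achieves 11:
1. Farmer goes to the east bank with the cut-bot and the lift-bot.  [the west bank: the grip-bot, the paint-bot, the scan-bot, the sort-bot, the weld-bot | the east bank: the cut-bot, the lift-bot]
2. Farmer goes back to the west bank with the cut-bot.  [the west bank: the cut-bot, the grip-bot, the paint-bot, the scan-bot, the sort-bot, the weld-bot | the east bank: the lift-bot]
3. Farmer goes to the east bank with the cut-bot and the scan-bot.  [the west bank: the grip-bot, the paint-bot, the sort-bot, the weld-bot | the east bank: the cut-bot, the lift-bot, the scan-bot]
4. Farmer goes back to the west bank with the cut-bot.  [the west bank: the cut-bot, the grip-bot, the paint-bot, the sort-bot, the weld-bot | the east bank: the lift-bot, the scan-bot]
5. Farmer goes to the east bank with the cut-bot and the sort-bot.  [the west bank: the grip-bot, the paint-bot, the weld-bot | the east bank: the cut-bot, the lift-bot, the scan-bot, the sort-bot]
6. Farmer goes back to the west bank with the lift-bot.  [the west bank: the grip-bot, the lift-bot, the paint-bot, the weld-bot | the east bank: the cut-bot, the scan-bot, the sort-bot]
7. Farmer goes to the east bank with the grip-bot and the paint-bot.  [the west bank: the lift-bot, the weld-bot | the east bank: the cut-bot, the grip-bot, the paint-bot, the scan-bot, the sort-bot]
8. Farmer goes back to the west bank with the cut-bot.  [the west bank: the cut-bot, the lift-bot, the weld-bot | the east bank: the grip-bot, the paint-bot, the scan-bot, the sort-bot]
9. Farmer goes to the east bank with the cut-bot and the weld-bot.  [the west bank: the lift-bot | the east bank: the cut-bot, the grip-bot, the paint-bot, the scan-bot, the sort-bot, the weld-bot]
10. Farmer goes back to the west bank with the cut-bot.  [the west bank: the cut-bot, the lift-bot | the east bank: the grip-bot, the paint-bot, the scan-bot, the sort-bot, the weld-bot]
11. Farmer goes to the east bank with the cut-bot and the lift-bot.  [the west bank: — | the east bank: the cut-bot, the grip-bot, the lift-bot, the paint-bot, the scan-bot, the sort-bot, the weld-bot]

11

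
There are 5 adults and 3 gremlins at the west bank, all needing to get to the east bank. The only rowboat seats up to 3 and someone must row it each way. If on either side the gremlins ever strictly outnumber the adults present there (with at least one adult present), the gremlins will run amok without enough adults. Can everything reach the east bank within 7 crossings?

Yes

Yes — this plan uses 7 crossings (≤ 7):
1. 2 gremlins → the east bank.  (the west bank: 5A 1G; the east bank: 0A 2G)
2. 1 gremlin ← the west bank.  (the west bank: 5A 2G; the east bank: 0A 1G)
3. 2 adults and 1 gremlin → the east bank.  (the west bank: 3A 1G; the east bank: 2A 2G)
4. 1 gremlin ← the west bank.  (the west bank: 3A 2G; the east bank: 2A 1G)
5. 1 adult and 2 gremlins → the east bank.  (the west bank: 2A 0G; the east bank: 3A 3G)
6. 1 gremlin ← the west bank.  (the west bank: 2A 1G; the east bank: 3A 2G)
7. 2 adults and 1 gremlin → the east bank.  (the west bank: 0A 0G; the east bank: 5A 3G)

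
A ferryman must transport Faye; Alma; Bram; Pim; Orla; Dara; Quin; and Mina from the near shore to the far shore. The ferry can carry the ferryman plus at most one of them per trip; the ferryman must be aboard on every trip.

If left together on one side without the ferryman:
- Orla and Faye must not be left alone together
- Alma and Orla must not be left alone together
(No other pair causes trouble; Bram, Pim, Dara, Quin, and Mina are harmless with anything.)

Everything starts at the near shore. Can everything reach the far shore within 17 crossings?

Yes — this plan uses 17 crossings (≤ 17):
1. Ferryman goes to the far shore with Orla.  [the near shore: Alma, Bram, Dara, Faye, Mina, Pim, Quin | the far shore: Orla]
2. Ferryman goes back to the near shore alone.  [the near shore: Alma, Bram, Dara, Faye, Mina, Pim, Quin | the far shore: Orla]
3. Ferryman goes to the far shore with Faye.  [the near shore: Alma, Bram, Dara, Mina, Pim, Quin | the far shore: Faye, Orla]
4. Ferryman goes back to the near shore with Orla.  [the near shore: Alma, Bram, Dara, Mina, Orla, Pim, Quin | the far shore: Faye]
5. Ferryman goes to the far shore with Alma.  [the near shore: Bram, Dara, Mina, Orla, Pim, Quin | the far shore: Alma, Faye]
6. Ferryman goes back to the near shore alone.  [the near shore: Bram, Dara, Mina, Orla, Pim, Quin | the far shore: Alma, Faye]
7. Ferryman goes to the far shore with Bram.  [the near shore: Dara, Mina, Orla, Pim, Quin | the far shore: Alma, Bram, Faye]
8. Ferryman goes back to the near shore alone.  [the near shore: Dara, Mina, Orla, Pim, Quin | the far shore: Alma, Bram, Faye]
9. Ferryman goes to the far shore with Pim.  [the near shore: Dara, Mina, Orla, Quin | the far shore: Alma, Bram, Faye, Pim]
10. Ferryman goes back to the near shore alone.  [the near shore: Dara, Mina, Orla, Quin | the far shore: Alma, Bram, Faye, Pim]
11. Ferryman goes to the far shore with Dara.  [the near shore: Mina, Orla, Quin | the far shore: Alma, Bram, Dara, Faye, Pim]
12. Ferryman goes back to the near shore alone.  [the near shore: Mina, Orla, Quin | the far shore: Alma, Bram, Dara, Faye, Pim]
13. Ferryman goes to the far shore with Quin.  [the near shore: Mina, Orla | the far shore: Alma, Bram, Dara, Faye, Pim, Quin]
14. Ferryman goes back to the near shore alone.  [the near shore: Mina, Orla | the far shore: Alma, Bram, Dara, Faye, Pim, Quin]
15. Ferryman goes to the far shore with Mina.  [the near shore: Orla | the far shore: Alma, Bram, Dara, Faye, Mina, Pim, Quin]
16. Ferryman goes back to the near shore alone.  [the near shore: Orla | the far shore: Alma, Bram, Dara, Faye, Mina, Pim, Quin]
17. Ferryman goes to the far shore with Orla.  [the near shore: — | the far shore: Alma, Bram, Dara, Faye, Mina, Orla, Pim, Quin]

Yes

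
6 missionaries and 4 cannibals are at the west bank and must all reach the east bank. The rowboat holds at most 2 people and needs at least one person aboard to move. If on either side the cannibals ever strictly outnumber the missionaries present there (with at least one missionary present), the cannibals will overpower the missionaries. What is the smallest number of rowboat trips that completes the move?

Counting alone: each trip to the east bank takes at most 2 across and each return brings at least 1 back, so after t trips out (and t−1 returns) at most 2t − (t−1) of the 10 are across; that first reaches 10 at t = 9, so at least 17 crossings are needed.
The plan below uses exactly 17 crossings, so it is optimal:
1. 2 cannibals → the east bank.  (the west bank: 6M 2C; the east bank: 0M 2C)
2. 1 cannibal ← the west bank.  (the west bank: 6M 3C; the east bank: 0M 1C)
3. 2 cannibals → the east bank.  (the west bank: 6M 1C; the east bank: 0M 3C)
4. 1 cannibal ← the west bank.  (the west bank: 6M 2C; the east bank: 0M 2C)
5. 2 missionaries → the east bank.  (the west bank: 4M 2C; the east bank: 2M 2C)
6. 1 cannibal ← the west bank.  (the west bank: 4M 3C; the east bank: 2M 1C)
7. 1 missionary and 1 cannibal → the east bank.  (the west bank: 3M 2C; the east bank: 3M 2C)
8. 1 cannibal ← the west bank.  (the west bank: 3M 3C; the east bank: 3M 1C)
9. 2 cannibals → the east bank.  (the west bank: 3M 1C; the east bank: 3M 3C)
10. 1 cannibal ← the west bank.  (the west bank: 3M 2C; the east bank: 3M 2C)
11. 1 missionary and 1 cannibal → the east bank.  (the west bank: 2M 1C; the east bank: 4M 3C)
12. 1 cannibal ← the west bank.  (the west bank: 2M 2C; the east bank: 4M 2C)
13. 2 cannibals → the east bank.  (the west bank: 2M 0C; the east bank: 4M 4C)
14. 1 cannibal ← the west bank.  (the west bank: 2M 1C; the east bank: 4M 3C)
15. 1 missionary and 1 cannibal → the east bank.  (the west bank: 1M 0C; the east bank: 5M 4C)
16. 1 cannibal ← the west bank.  (the west bank: 1M 1C; the east bank: 5M 3C)
17. 1 missionary and 1 cannibal → the east bank.  (the west bank: 0M 0C; the east bank: 6M 4C)

17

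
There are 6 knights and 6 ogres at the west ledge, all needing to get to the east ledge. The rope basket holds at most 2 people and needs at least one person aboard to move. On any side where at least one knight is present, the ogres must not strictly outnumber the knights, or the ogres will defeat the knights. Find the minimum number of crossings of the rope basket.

impossible

Following every safe sequence of crossings from the start, the most of the 12 that can be at the east ledge as the rope basket arrives there on crossings 1, 3, 5, 7, 9 is 2, 3, 4, 5, 6 respectively; the best ever achieved is 6 of 12.
From crossing 11 on, no configuration arises that was not already reachable earlier: only 15 distinct safe configurations (who is on which side, and where the rope basket is) can ever be reached, none of them has everyone across, and every continuation just revisits them. They are: 0 knights + 0 ogres across (rope basket back at the start); 0 knights + 1 ogre across (rope basket there); 0 knights + 1 ogre across (rope basket back at the start); 0 knights + 2 ogres across (rope basket there); 0 knights + 2 ogres across (rope basket back at the start); 0 knights + 3 ogres across (rope basket there); 0 knights + 3 ogres across (rope basket back at the start); 0 knights + 4 ogres across (rope basket there); 0 knights + 4 ogres across (rope basket back at the start); 0 knights + 5 ogres across (rope basket there); 0 knights + 5 ogres across (rope basket back at the start); 0 knights + 6 ogres across (rope basket there); 1 knight + 1 ogre across (rope basket there); 1 knight + 1 ogre across (rope basket back at the start); 2 knights + 2 ogres across (rope basket there). So no valid plan exists.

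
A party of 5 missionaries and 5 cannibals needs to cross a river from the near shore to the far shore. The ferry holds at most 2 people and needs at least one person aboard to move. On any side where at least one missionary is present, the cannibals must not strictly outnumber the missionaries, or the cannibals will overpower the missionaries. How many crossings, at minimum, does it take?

Following every safe sequence of crossings from the start, the most of the 10 that can be at the far shore as the ferry arrives there on crossings 1, 3, 5, 7 is 2, 3, 4, 5 respectively; the best ever achieved is 5 of 10.
From crossing 9 on, no configuration arises that was not already reachable earlier: only 13 distinct safe configurations (who is on which side, and where the ferry is) can ever be reached, none of them has everyone across, and every continuation just revisits them. They are: 0 missionaries + 0 cannibals across (ferry back at the start); 0 missionaries + 1 cannibal across (ferry there); 0 missionaries + 1 cannibal across (ferry back at the start); 0 missionaries + 2 cannibals across (ferry there); 0 missionaries + 2 cannibals across (ferry back at the start); 0 missionaries + 3 cannibals across (ferry there); 0 missionaries + 3 cannibals across (ferry back at the start); 0 missionaries + 4 cannibals across (ferry there); 0 missionaries + 4 cannibals across (ferry back at the start); 0 missionaries + 5 cannibals across (ferry there); 1 missionary + 1 cannibal across (ferry there); 1 missionary + 1 cannibal across (ferry back at the start); 2 missionaries + 2 cannibals across (ferry there). So no valid plan exists.

impossible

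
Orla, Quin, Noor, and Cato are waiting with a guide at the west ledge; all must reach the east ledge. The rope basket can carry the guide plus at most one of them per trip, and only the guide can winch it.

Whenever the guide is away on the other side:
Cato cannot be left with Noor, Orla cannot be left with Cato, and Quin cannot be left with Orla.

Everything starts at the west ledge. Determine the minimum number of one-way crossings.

impossible

Whatever the first load, the items left behind include a forbidden pair without the guide. No opening move is safe, so no plan exists.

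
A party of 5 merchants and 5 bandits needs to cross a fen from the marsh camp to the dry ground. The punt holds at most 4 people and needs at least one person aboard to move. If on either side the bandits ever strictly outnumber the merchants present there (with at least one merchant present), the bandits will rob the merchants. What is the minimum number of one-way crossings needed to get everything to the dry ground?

7

Counting alone: each trip to the dry ground takes at most 4 across and each return brings at least 1 back, so after t trips out (and t−1 returns) at most 4t − (t−1) of the 10 are across; that first reaches 10 at t = 3, so at least 5 crossings are needed.
The safety rule pushes this higher. Following every safe sequence of crossings, the most of the 10 that can be at the dry ground as the punt arrives there on crossing 5 is 9 — never all 10.
So no plan with fewer than 7 crossings exists, and this one achieves 7:
1. 2 bandits → the dry ground.  (the marsh camp: 5M 3B; the dry ground: 0M 2B)
2. 1 bandit ← the marsh camp.  (the marsh camp: 5M 4B; the dry ground: 0M 1B)
3. 4 bandits → the dry ground.  (the marsh camp: 5M 0B; the dry ground: 0M 5B)
4. 1 bandit ← the marsh camp.  (the marsh camp: 5M 1B; the dry ground: 0M 4B)
5. 4 merchants → the dry ground.  (the marsh camp: 1M 1B; the dry ground: 4M 4B)
6. 1 merchant and 1 bandit ← the marsh camp.  (the marsh camp: 2M 2B; the dry ground: 3M 3B)
7. 2 merchants and 2 bandits → the dry ground.  (the marsh camp: 0M 0B; the dry ground: 5M 5B)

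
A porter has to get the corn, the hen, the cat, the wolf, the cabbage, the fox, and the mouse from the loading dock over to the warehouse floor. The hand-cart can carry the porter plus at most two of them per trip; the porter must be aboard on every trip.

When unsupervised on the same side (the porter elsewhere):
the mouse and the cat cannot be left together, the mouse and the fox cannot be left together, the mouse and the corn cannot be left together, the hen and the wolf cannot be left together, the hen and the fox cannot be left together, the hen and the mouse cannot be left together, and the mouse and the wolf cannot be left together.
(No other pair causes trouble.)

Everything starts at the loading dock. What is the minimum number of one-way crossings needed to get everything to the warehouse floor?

Counting alone: the porter can take at most 2 across per trip to the warehouse floor, so moving all 7 needs at least 4 loaded trips out, with a return between consecutive ones — at least 7 crossings.
The safety rule pushes this higher. Following every safe sequence of crossings, the most of the 7 that can be at the warehouse floor as the hand-cart arrives there on crossings 7, 9 is 5, 6 respectively — never all 7.
So no plan with fewer than 11 crossings exists, and this one achieves 11:
1. Porter goes to the warehouse floor with the hen and the mouse.  [the loading dock: the cabbage, the cat, the corn, the fox, the wolf | the warehouse floor: the hen, the mouse]
2. Porter goes back to the loading dock with the hen.  [the loading dock: the cabbage, the cat, the corn, the fox, the hen, the wolf | the warehouse floor: the mouse]
3. Porter goes to the warehouse floor with the corn and the hen.  [the loading dock: the cabbage, the cat, the fox, the wolf | the warehouse floor: the corn, the hen, the mouse]
4. Porter goes back to the loading dock with the mouse.  [the loading dock: the cabbage, the cat, the fox, the mouse, the wolf | the warehouse floor: the corn, the hen]
5. Porter goes to the warehouse floor with the cat and the mouse.  [the loading dock: the cabbage, the fox, the wolf | the warehouse floor: the cat, the corn, the hen, the mouse]
6. Porter goes back to the loading dock with the mouse.  [the loading dock: the cabbage, the fox, the mouse, the wolf | the warehouse floor: the cat, the corn, the hen]
7. Porter goes to the warehouse floor with the fox and the wolf.  [the loading dock: the cabbage, the mouse | the warehouse floor: the cat, the corn, the fox, the hen, the wolf]
8. Porter goes back to the loading dock with the hen.  [the loading dock: the cabbage, the hen, the mouse | the warehouse floor: the cat, the corn, the fox, the wolf]
9. Porter goes to the warehouse floor with the cabbage and the hen.  [the loading dock: the mouse | the warehouse floor: the cabbage, the cat, the corn, the fox, the hen, the wolf]
10. Porter goes back to the loading dock with the hen.  [the loading dock: the hen, the mouse | the warehouse floor: the cabbage, the cat, the corn, the fox, the wolf]
11. Porter goes to the warehouse floor with the hen and the mouse.  [the loading dock: — | the warehouse floor: the cabbage, the cat, the corn, the fox, the hen, the mouse, the wolf]

11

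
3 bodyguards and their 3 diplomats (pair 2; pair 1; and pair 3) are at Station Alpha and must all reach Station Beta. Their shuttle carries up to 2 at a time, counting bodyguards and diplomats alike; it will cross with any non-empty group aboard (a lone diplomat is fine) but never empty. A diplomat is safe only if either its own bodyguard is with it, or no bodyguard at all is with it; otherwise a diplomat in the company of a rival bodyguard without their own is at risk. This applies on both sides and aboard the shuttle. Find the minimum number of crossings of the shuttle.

11

Counting alone: each trip to Station Beta takes at most 2 across and each return brings at least 1 back, so after t trips out (and t−1 returns) at most 2t − (t−1) of the 6 are across; that first reaches 6 at t = 5, so at least 9 crossings are needed.
The safety rule pushes this higher. Following every safe sequence of crossings, the most of the 6 that can be at Station Beta as the shuttle arrives there on crossing 9 is 5 — never all 6.
So no plan with fewer than 11 crossings exists, and this one achieves 11:
1. bodyguard 2 and diplomat 2 cross → Station Beta.
2. bodyguard 2 crosses ← Station Alpha.
3. diplomat 1 and diplomat 3 cross → Station Beta.
4. diplomat 2 crosses ← Station Alpha.
5. bodyguard 1 and bodyguard 3 cross → Station Beta.
6. bodyguard 1 and diplomat 1 cross ← Station Alpha.
7. bodyguard 1 and bodyguard 2 cross → Station Beta.
8. diplomat 3 crosses ← Station Alpha.
9. diplomat 1 and diplomat 2 cross → Station Beta.
10. bodyguard 3 crosses ← Station Alpha.
11. bodyguard 3 and diplomat 3 cross → Station Beta.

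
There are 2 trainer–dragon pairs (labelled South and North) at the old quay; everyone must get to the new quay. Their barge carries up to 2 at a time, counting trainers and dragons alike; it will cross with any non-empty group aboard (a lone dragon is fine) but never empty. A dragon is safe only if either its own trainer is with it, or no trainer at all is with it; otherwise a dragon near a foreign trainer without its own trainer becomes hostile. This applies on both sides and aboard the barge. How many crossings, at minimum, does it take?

5

Counting alone: each trip to the new quay takes at most 2 across and each return brings at least 1 back, so after t trips out (and t−1 returns) at most 2t − (t−1) of the 4 are across; that first reaches 4 at t = 3, so at least 5 crossings are needed.
The plan below uses exactly 5 crossings, so it is optimal:
1. dragon South and trainer South cross → the new quay.
2. trainer South crosses ← the old quay.
3. trainer North and trainer South cross → the new quay.
4. trainer North crosses ← the old quay.
5. dragon North and trainer North cross → the new quay.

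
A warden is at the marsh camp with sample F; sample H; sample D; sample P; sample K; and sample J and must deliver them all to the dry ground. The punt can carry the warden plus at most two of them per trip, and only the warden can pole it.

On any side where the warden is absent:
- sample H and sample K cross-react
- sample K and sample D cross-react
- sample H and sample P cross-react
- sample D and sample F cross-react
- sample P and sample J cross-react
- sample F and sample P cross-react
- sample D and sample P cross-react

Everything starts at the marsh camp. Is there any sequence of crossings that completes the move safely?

Whatever the first load, the items left behind include a forbidden pair without the warden. No opening move is safe, so no plan exists.

No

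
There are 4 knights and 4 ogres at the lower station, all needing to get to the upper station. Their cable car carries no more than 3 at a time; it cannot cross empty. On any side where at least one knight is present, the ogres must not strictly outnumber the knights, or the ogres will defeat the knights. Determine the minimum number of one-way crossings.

9

Counting alone: each trip to the upper station takes at most 3 across and each return brings at least 1 back, so after t trips out (and t−1 returns) at most 3t − (t−1) of the 8 are across; that first reaches 8 at t = 4, so at least 7 crossings are needed.
The safety rule pushes this higher. Following every safe sequence of crossings, the most of the 8 that can be at the upper station as the cable car arrives there on crossing 7 is 7 — never all 8.
So no plan with fewer than 9 crossings exists, and this one achieves 9:
1. 2 ogres → the upper station.  (the lower station: 4K 2O; the upper station: 0K 2O)
2. 1 ogre ← the lower station.  (the lower station: 4K 3O; the upper station: 0K 1O)
3. 3 ogres → the upper station.  (the lower station: 4K 0O; the upper station: 0K 4O)
4. 1 ogre ← the lower station.  (the lower station: 4K 1O; the upper station: 0K 3O)
5. 3 knights → the upper station.  (the lower station: 1K 1O; the upper station: 3K 3O)
6. 1 knight and 1 ogre ← the lower station.  (the lower station: 2K 2O; the upper station: 2K 2O)
7. 2 knights → the upper station.  (the lower station: 0K 2O; the upper station: 4K 2O)
8. 1 ogre ← the lower station.  (the lower station: 0K 3O; the upper station: 4K 1O)
9. 3 ogres → the upper station.  (the lower station: 0K 0O; the upper station: 4K 4O)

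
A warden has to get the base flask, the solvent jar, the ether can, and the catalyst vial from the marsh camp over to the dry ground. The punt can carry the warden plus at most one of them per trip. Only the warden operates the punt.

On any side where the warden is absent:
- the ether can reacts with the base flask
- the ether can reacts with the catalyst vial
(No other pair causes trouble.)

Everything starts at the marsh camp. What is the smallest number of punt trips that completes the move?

9

Counting alone: the warden can take at most 1 across per trip to the dry ground, so moving all 4 needs at least 4 loaded trips out, with a return between consecutive ones — at least 7 crossings.
The safety rule pushes this higher. Following every safe sequence of crossings, the most of the 4 that can be at the dry ground as the punt arrives there on crossing 7 is 3 — never all 4.
So no plan with fewer than 9 crossings exists, and this one achieves 9:
1. Warden goes to the dry ground with the ether can.
2. Warden goes back to the marsh camp alone.
3. Warden goes to the dry ground with the base flask.
4. Warden goes back to the marsh camp with the ether can.
5. Warden goes to the dry ground with the catalyst vial.
6. Warden goes back to the marsh camp alone.
7. Warden goes to the dry ground with the solvent jar.
8. Warden goes back to the marsh camp alone.
9. Warden goes to the dry ground with the ether can.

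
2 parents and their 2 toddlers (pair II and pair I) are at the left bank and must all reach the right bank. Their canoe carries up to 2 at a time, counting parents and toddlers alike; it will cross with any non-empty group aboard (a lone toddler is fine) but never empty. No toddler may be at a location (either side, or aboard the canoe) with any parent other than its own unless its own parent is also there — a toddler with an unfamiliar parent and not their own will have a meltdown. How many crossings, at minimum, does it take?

Counting alone: each trip to the right bank takes at most 2 across and each return brings at least 1 back, so after t trips out (and t−1 returns) at most 2t − (t−1) of the 4 are across; that first reaches 4 at t = 3, so at least 5 crossings are needed.
The plan below uses exactly 5 crossings, so it is optimal:
1. parent II and toddler II cross → the right bank.
2. parent II crosses ← the left bank.
3. parent I and parent II cross → the right bank.
4. parent I crosses ← the left bank.
5. parent I and toddler I cross → the right bank.

5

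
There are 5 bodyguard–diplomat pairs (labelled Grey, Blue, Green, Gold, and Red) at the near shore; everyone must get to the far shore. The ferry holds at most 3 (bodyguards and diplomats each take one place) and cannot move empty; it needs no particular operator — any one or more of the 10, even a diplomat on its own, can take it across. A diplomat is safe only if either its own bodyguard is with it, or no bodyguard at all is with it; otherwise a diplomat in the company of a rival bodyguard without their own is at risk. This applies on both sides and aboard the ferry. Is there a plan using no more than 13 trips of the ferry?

Yes — this plan uses 11 crossings (≤ 13):
1. bodyguard Grey and diplomat Grey cross → the far shore.
2. bodyguard Grey crosses ← the near shore.
3. diplomat Blue, diplomat Gold, and diplomat Green cross → the far shore.
4. diplomat Grey crosses ← the near shore.
5. bodyguard Blue, bodyguard Gold, and bodyguard Green cross → the far shore.
6. bodyguard Blue and diplomat Blue cross ← the near shore.
7. bodyguard Blue, bodyguard Grey, and bodyguard Red cross → the far shore.
8. diplomat Green crosses ← the near shore.
9. diplomat Blue and diplomat Grey cross → the far shore.
10. diplomat Grey crosses ← the near shore.
11. diplomat Green, diplomat Grey, and diplomat Red cross → the far shore.

Yes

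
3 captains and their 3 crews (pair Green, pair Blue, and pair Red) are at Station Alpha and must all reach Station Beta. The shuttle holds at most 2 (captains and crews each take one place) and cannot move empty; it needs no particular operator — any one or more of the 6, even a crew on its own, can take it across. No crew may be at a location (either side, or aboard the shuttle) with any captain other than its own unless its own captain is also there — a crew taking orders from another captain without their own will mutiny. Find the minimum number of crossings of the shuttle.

11

Counting alone: each trip to Station Beta takes at most 2 across and each return brings at least 1 back, so after t trips out (and t−1 returns) at most 2t − (t−1) of the 6 are across; that first reaches 6 at t = 5, so at least 9 crossings are needed.
The safety rule pushes this higher. Following every safe sequence of crossings, the most of the 6 that can be at Station Beta as the shuttle arrives there on crossing 9 is 5 — never all 6.
So no plan with fewer than 11 crossings exists, and this one achieves 11:
1. captain Green and crew Green cross → Station Beta.
2. captain Green crosses ← Station Alpha.
3. crew Blue and crew Red cross → Station Beta.
4. crew Green crosses ← Station Alpha.
5. captain Blue and captain Red cross → Station Beta.
6. captain Blue and crew Blue cross ← Station Alpha.
7. captain Blue and captain Green cross → Station Beta.
8. crew Red crosses ← Station Alpha.
9. crew Blue and crew Green cross → Station Beta.
10. captain Red crosses ← Station Alpha.
11. captain Red and crew Red cross → Station Beta.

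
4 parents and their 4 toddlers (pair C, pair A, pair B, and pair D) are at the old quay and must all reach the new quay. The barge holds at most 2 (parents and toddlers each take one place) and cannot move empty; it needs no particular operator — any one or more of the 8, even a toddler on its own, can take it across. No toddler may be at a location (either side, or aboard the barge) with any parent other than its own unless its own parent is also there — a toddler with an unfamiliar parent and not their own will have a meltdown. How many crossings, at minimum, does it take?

impossible

Following every safe sequence of crossings from the start, the most of the 8 that can be at the new quay as the barge arrives there on crossings 1, 3, 5 is 2, 3, 4 respectively; the best ever achieved is 4 of 8.
From crossing 7 on, no configuration arises that was not already reachable earlier: only 44 distinct safe configurations (who is on which side, and where the barge is) can ever be reached, none of them has everyone across, and every continuation just revisits them. So no valid plan exists.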